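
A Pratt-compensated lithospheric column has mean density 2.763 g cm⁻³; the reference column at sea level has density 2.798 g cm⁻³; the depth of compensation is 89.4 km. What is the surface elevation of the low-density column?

1.13 km

ρ_ref D = ρ (D + h) → h = D (ρ_ref − ρ)/ρ.
h = 89.4 km × (2.798 − 2.763)/2.763 = 1.13 km.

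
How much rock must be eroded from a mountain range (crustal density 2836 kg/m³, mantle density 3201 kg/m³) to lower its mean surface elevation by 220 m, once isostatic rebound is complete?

1930 m

Net drop Δ = e − u = e − e ρ_c/ρ_m = e (ρ_m − ρ_c)/ρ_m.
e = Δ ρ_m/(ρ_m − ρ_c) = 220 m × 3201/365 = 1930 m.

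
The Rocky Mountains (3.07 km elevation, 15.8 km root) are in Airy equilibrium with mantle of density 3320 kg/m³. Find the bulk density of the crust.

2780 kg/m³

ρ_c h = (ρ_m − ρ_c) r → ρ_c (h + r) = ρ_m r → ρ_c = ρ_m r / (h + r).
ρ_c = 3320 × 15.8 km / (3.07 km + 15.8 km) = 2780 kg/m³.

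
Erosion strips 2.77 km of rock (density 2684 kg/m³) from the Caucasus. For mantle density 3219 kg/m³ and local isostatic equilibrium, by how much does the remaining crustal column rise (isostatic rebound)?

Unloading: uplift u = e ρ_c/ρ_m = 2.77 km × 2684/3219 = 2.31 km.

2.31 km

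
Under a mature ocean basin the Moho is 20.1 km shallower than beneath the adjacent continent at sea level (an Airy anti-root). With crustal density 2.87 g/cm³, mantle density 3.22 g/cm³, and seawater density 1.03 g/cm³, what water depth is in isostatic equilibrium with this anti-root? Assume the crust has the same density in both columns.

3.82 km

Replacing a thickness d of crust by seawater at the top must be balanced by replacing crust with mantle at the base: d (ρ_c − ρ_w) = a (ρ_m − ρ_c).
d = a (ρ_m − ρ_c)/(ρ_c − ρ_w) = 20.1 km × 0.35/1.84 = 3.82 km.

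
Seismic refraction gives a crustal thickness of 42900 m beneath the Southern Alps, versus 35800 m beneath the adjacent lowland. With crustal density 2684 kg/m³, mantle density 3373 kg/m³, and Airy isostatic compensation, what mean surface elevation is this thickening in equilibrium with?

Excess crust Δ = 42900 m − 35800 m = 7100 m, split between elevation h and root r with h + r = Δ.
Airy balance ρ_c h = (ρ_m − ρ_c) r gives r = h ρ_c/(ρ_m − ρ_c), so h (1 + ρ_c/(ρ_m − ρ_c)) = Δ, i.e. h = Δ (ρ_m − ρ_c)/ρ_m.
h = 7100 m × 689/3373 = 1450 m.

1450 m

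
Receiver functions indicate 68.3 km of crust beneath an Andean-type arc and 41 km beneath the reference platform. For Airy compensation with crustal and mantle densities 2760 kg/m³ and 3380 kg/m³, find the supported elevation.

Excess crust Δ = 68.3 km − 41 km = 27.3 km, split between elevation h and root r with h + r = Δ.
Airy balance ρ_c h = (ρ_m − ρ_c) r gives r = h ρ_c/(ρ_m − ρ_c), so h (1 + ρ_c/(ρ_m − ρ_c)) = Δ, i.e. h = Δ (ρ_m − ρ_c)/ρ_m.
h = 27.3 km × 620/3380 = 5.01 km.

5.01 km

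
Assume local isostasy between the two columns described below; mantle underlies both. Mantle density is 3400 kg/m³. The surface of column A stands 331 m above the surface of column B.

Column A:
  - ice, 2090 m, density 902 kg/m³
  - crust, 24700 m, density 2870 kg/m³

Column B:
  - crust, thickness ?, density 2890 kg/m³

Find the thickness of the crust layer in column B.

Take the compensation level at the base of the deeper column (depth z_c below the surface of column A) and equate Σ ρ_i t_i down to z_c; mantle fills any gap and the z_c terms cancel.
Column A: 2090×902 + 24700×2870 + (z_c − 26790)×3400
Column B: 331×0 + x×2890 + (z_c − 331 − 0 − x)×3400
The z_c×3400 term appears on both sides and cancels. Collect the known terms of each column as K = Σ(ρt)_known − 3400 × (depth of known layers): K_A = 72774180 − 3400×26790 = −18311820; K_B = 0 − 3400×(331 + 0) = −1125400.
Balance: K_A = K_B − x×(3400 − 2890), so x = (K_B − K_A)/(3400 − 2890) = 17186400/510 = 33700 m.

33700 m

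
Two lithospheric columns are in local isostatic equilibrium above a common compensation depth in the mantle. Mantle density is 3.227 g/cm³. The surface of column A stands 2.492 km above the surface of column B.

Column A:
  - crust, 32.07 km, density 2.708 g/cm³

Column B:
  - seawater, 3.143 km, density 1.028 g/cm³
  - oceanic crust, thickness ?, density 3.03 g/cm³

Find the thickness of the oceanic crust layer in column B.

8.58 km

Take the compensation level at the base of the deeper column (depth z_c below the surface of column A) and equate Σ ρ_i t_i down to z_c; mantle fills any gap and the z_c terms cancel.
Column A: 32.07×2.708 + (z_c − 32.07)×3.227
Column B: 2.492×0 + 3.143×1.028 + x×3.03 + (z_c − 2.492 − 3.143 − x)×3.227
The z_c×3.227 term appears on both sides and cancels. Collect the known terms of each column as K = Σ(ρt)_known − 3.227 × (depth of known layers): K_A = 86.84556 − 3.227×32.07 = −16.64433; K_B = 3.231004 − 3.227×(2.492 + 3.143) = −14.953141.
Balance: K_A = K_B − x×(3.227 − 3.03), so x = (K_B − K_A)/(3.227 − 3.03) = 1.69119/0.197 = 8.58 km.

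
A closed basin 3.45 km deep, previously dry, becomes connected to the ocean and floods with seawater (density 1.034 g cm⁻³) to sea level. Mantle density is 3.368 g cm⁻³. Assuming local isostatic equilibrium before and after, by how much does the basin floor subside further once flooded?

1.53 km

After flooding the water column is d + s deep. Its weight must equal the weight of mantle displaced by the extra subsidence s: (d + s) ρ_w = s ρ_m.
s = d ρ_w / (ρ_m − ρ_w) = 3.45 km × 1.034/(3.368 − 1.034) = 1.53 km.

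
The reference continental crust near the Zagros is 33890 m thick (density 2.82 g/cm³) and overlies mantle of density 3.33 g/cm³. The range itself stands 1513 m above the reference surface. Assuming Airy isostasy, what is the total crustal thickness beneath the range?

Root depth r = h ρ_c / (ρ_m − ρ_c) = 1513 m × 2.82 / 0.51 = 8366 m.
Total thickness = T + h + r = 33890 m + 1513 m + 8366 m = 43800 m.

43800 m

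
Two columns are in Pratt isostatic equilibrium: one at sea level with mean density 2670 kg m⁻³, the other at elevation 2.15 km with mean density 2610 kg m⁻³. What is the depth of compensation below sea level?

ρ_ref D = ρ (D + h) → D (ρ_ref − ρ) = ρ h.
D = ρ h/(ρ_ref − ρ) = 2610 × 2.15 km/(2670 − 2610) = 93.5 km.

93.5 km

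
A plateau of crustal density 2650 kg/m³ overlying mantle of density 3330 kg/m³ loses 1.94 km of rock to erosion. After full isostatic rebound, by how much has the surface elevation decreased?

Rebound u = e ρ_c/ρ_m = 1.94 km × 2650/3330 = 1.544 km.
Net surface drop = e − u = 1.94 km − 1.544 km = e (ρ_m − ρ_c)/ρ_m = 0.396 km.

0.396 km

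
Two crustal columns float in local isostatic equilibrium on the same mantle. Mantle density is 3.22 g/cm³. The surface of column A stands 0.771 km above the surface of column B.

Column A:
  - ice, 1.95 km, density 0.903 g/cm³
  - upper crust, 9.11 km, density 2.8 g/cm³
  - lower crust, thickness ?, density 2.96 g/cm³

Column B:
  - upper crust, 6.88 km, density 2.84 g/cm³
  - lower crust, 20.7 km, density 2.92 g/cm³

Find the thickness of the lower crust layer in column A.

Take the compensation level at the base of the deeper column (depth z_c below the surface of column A) and equate Σ ρ_i t_i down to z_c; mantle fills any gap and the z_c terms cancel.
Column A: 1.95×0.903 + 9.11×2.8 + x×2.96 + (z_c − 11.06 − x)×3.22
Column B: 0.771×0 + 6.88×2.84 + 20.7×2.92 + (z_c − 0.771 − 27.58)×3.22
The z_c×3.22 term appears on both sides and cancels. Collect the known terms of each column as K = Σ(ρt)_known − 3.22 × (depth of known layers): K_A = 27.26885 − 3.22×11.06 = −8.34435; K_B = 79.9832 − 3.22×(0.771 + 27.58) = −11.30702.
Balance: K_A − x×(3.22 − 2.96) = K_B, so x = (K_A − K_B)/(3.22 − 2.96) = 2.96267/0.26 = 11.4 km.

11.4 km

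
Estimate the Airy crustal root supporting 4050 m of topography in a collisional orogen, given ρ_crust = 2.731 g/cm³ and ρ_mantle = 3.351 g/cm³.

By Archimedes' principle applied to the lithosphere: the weight of the topography is balanced by the buoyancy of the root, ρ_c h = (ρ_m − ρ_c) r.
r = h · ρ_c / (ρ_m − ρ_c) = 4050 m × 2.731 / (3.351 − 2.731) = 17800 m.

17800 m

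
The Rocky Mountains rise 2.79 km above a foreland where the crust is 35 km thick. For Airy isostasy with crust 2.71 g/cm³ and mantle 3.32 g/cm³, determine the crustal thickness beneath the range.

50.2 km

Root depth r = h ρ_c / (ρ_m − ρ_c) = 2.79 km × 2.71 / 0.61 = 12.39 km.
Total thickness = T + h + r = 35 km + 2.79 km + 12.39 km = 50.2 km.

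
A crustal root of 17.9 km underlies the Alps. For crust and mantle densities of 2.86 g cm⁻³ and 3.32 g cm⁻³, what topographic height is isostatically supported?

Isostatic balance requires: ρ_c h = (ρ_m − ρ_c) r.
h = r (ρ_m − ρ_c) / ρ_c = 17.9 km × (3.32 − 2.86) / 2.86 = 2.88 km.

2.88 km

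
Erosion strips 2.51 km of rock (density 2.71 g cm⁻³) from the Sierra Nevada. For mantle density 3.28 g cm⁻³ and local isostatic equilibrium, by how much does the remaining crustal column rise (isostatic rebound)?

2.07 km

Unloading: uplift u = e ρ_c/ρ_m = 2.51 km × 2.71/3.28 = 2.07 km.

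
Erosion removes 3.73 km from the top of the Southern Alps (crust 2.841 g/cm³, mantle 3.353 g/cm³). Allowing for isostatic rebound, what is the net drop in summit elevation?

Rebound u = e ρ_c/ρ_m = 3.73 km × 2.841/3.353 = 3.16 km.
Net surface drop = e − u = 3.73 km − 3.16 km = e (ρ_m − ρ_c)/ρ_m = 0.57 km.

0.57 km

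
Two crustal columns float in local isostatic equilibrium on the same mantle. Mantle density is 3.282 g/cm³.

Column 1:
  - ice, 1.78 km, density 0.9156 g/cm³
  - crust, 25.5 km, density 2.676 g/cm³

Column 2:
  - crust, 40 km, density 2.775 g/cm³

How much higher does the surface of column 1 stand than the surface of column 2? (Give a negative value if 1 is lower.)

For any compensation level in the mantle, the mantle terms cancel and isostasy reduces to e = (Σt_1 − Σt_2) − (Σ(ρt)_1 − Σ(ρt)_2) / ρ_m.
Σt_1 = 27.28 km; Σt_2 = 40 km; Σ(ρt)_1 = 69.867768; Σ(ρt)_2 = 111 (in km·g/cm³).
e = (27.28 − 40) − (69.867768 − 111) / 3.282 = −0.187 km.

−0.187 km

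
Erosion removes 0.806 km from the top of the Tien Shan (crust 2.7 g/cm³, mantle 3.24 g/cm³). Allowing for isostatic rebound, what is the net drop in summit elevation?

0.134 km

Rebound u = e ρ_c/ρ_m = 0.806 km × 2.7/3.24 = 0.6717 km.
Net surface drop = e − u = 0.806 km − 0.6717 km = e (ρ_m − ρ_c)/ρ_m = 0.134 km.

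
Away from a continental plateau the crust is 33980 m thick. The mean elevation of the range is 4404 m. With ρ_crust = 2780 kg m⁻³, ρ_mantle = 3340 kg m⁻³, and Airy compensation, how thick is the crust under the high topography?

60200 m

Root depth r = h ρ_c / (ρ_m − ρ_c) = 4404 m × 2780 / 560 = 21860 m.
Total thickness = T + h + r = 33980 m + 4404 m + 21860 m = 60200 m.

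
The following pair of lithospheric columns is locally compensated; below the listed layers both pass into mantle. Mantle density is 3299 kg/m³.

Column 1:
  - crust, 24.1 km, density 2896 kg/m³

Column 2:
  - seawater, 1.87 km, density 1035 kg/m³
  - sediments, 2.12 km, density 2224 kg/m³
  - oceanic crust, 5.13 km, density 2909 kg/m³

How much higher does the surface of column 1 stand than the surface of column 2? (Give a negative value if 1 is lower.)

0.363 km

For any compensation level in the mantle, the mantle terms cancel and isostasy reduces to e = (Σt_1 − Σt_2) − (Σ(ρt)_1 − Σ(ρt)_2) / ρ_m.
Σt_1 = 24.1 km; Σt_2 = 9.12 km; Σ(ρt)_1 = 69793.6; Σ(ρt)_2 = 21573.5 (in km·kg/m³).
e = (24.1 − 9.12) − (69793.6 − 21573.5) / 3299 = 0.363 km.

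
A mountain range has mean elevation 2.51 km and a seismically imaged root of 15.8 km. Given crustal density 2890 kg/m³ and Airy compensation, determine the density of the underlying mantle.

Airy balance: ρ_c h = (ρ_m − ρ_c) r → ρ_m = ρ_c (1 + h/r).
ρ_m = 2890 × (1 + 2.51 km/15.8 km) = 3350 kg/m³.

3350 kg/m³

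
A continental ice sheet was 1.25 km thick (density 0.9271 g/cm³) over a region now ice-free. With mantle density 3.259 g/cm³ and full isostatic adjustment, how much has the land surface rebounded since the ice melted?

0.356 km

Removing the load lets mantle flow back in; uplift u satisfies ρ_ice t = ρ_m u.
u = t ρ_ice/ρ_m = 1.25 km × 0.9271/3.259 = 0.356 km.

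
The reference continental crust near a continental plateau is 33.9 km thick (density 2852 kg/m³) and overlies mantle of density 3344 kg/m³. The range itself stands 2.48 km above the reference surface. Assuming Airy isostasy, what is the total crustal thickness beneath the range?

50.8 km

Root depth r = h ρ_c / (ρ_m − ρ_c) = 2.48 km × 2852 / 492 = 14.38 km.
Total thickness = T + h + r = 33.9 km + 2.48 km + 14.38 km = 50.8 km.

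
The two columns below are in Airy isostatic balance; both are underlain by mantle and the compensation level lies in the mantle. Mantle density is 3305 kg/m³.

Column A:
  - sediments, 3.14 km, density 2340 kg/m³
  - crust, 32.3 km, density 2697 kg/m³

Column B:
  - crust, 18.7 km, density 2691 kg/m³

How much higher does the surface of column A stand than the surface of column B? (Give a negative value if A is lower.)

3.38 km

For any compensation level in the mantle, the mantle terms cancel and isostasy reduces to e = (Σt_A − Σt_B) − (Σ(ρt)_A − Σ(ρt)_B) / ρ_m.
Σt_A = 35.44 km; Σt_B = 18.7 km; Σ(ρt)_A = 94460.7; Σ(ρt)_B = 50321.7 (in km·kg/m³).
e = (35.44 − 18.7) − (94460.7 − 50321.7) / 3305 = 3.38 km.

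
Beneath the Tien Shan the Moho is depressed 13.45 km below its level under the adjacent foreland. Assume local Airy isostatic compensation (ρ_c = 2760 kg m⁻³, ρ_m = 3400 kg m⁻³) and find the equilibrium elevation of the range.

3.12 km

Isostatic balance requires: ρ_c h = (ρ_m − ρ_c) r.
h = r (ρ_m − ρ_c) / ρ_c = 13.45 km × (3400 − 2760) / 2760 = 3.12 km.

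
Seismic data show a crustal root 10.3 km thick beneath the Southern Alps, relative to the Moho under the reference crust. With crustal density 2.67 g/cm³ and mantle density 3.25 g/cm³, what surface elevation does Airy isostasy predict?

For local isostatic compensation: ρ_c h = (ρ_m − ρ_c) r.
h = r (ρ_m − ρ_c) / ρ_c = 10.3 km × (3.25 − 2.67) / 2.67 = 2.24 km.

2.24 km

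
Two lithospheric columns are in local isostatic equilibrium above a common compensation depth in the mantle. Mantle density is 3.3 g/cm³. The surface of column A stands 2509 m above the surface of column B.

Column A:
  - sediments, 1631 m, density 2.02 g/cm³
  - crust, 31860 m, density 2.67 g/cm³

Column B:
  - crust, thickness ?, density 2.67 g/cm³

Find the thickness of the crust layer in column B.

Take the compensation level at the base of the deeper column (depth z_c below the surface of column A) and equate Σ ρ_i t_i down to z_c; mantle fills any gap and the z_c terms cancel.
Column A: 1631×2.02 + 31860×2.67 + (z_c − 33491)×3.3
Column B: 2509×0 + x×2.67 + (z_c − 2509 − 0 − x)×3.3
The z_c×3.3 term appears on both sides and cancels. Collect the known terms of each column as K = Σ(ρt)_known − 3.3 × (depth of known layers): K_A = 88360.82 − 3.3×33491 = −22159.48; K_B = 0 − 3.3×(2509 + 0) = −8279.7.
Balance: K_A = K_B − x×(3.3 − 2.67), so x = (K_B − K_A)/(3.3 − 2.67) = 13879.8/0.63 = 22000 m.

22000 m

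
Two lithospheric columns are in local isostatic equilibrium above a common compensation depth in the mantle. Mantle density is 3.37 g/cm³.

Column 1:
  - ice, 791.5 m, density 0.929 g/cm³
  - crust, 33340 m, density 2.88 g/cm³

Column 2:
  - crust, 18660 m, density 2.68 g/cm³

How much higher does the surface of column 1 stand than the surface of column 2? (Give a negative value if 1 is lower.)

For any compensation level in the mantle, the mantle terms cancel and isostasy reduces to e = (Σt_1 − Σt_2) − (Σ(ρt)_1 − Σ(ρt)_2) / ρ_m.
Σt_1 = 34131.5 m; Σt_2 = 18660 m; Σ(ρt)_1 = 96754.5035; Σ(ρt)_2 = 50008.8 (in m·g/cm³).
e = (34131.5 − 18660) − (96754.5035 − 50008.8) / 3.37 = 1600 m.

1600 m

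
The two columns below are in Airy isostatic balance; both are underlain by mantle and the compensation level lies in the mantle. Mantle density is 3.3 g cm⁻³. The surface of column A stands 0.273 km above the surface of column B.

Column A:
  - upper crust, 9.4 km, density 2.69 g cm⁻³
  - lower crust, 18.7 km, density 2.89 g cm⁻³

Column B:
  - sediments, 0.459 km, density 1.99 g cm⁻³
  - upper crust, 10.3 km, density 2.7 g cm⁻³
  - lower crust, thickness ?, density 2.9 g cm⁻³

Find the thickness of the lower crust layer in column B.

Take the compensation level at the base of the deeper column (depth z_c below the surface of column A) and equate Σ ρ_i t_i down to z_c; mantle fills any gap and the z_c terms cancel.
Column A: 9.4×2.69 + 18.7×2.89 + (z_c − 28.1)×3.3
Column B: 0.273×0 + 0.459×1.99 + 10.3×2.7 + x×2.9 + (z_c − 0.273 − 10.759 − x)×3.3
The z_c×3.3 term appears on both sides and cancels. Collect the known terms of each column as K = Σ(ρt)_known − 3.3 × (depth of known layers): K_A = 79.329 − 3.3×28.1 = −13.401; K_B = 28.72341 − 3.3×(0.273 + 10.759) = −7.68219.
Balance: K_A = K_B − x×(3.3 − 2.9), so x = (K_B − K_A)/(3.3 − 2.9) = 5.71881/0.4 = 14.3 km.

14.3 km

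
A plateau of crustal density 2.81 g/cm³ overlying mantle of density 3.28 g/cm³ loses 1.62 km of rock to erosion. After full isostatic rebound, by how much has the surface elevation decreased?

0.232 km

Rebound u = e ρ_c/ρ_m = 1.62 km × 2.81/3.28 = 1.388 km.
Net surface drop = e − u = 1.62 km − 1.388 km = e (ρ_m − ρ_c)/ρ_m = 0.232 km.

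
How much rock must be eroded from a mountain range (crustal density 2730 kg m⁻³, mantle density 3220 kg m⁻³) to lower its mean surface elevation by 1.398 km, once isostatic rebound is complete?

9.19 km

Net drop Δ = e − u = e − e ρ_c/ρ_m = e (ρ_m − ρ_c)/ρ_m.
e = Δ ρ_m/(ρ_m − ρ_c) = 1.398 km × 3220/490 = 9.19 km.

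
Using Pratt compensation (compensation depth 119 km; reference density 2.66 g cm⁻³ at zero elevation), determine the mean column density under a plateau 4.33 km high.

Pratt balance: ρ_ref D = ρ (D + h).
ρ = ρ_ref D/(D + h) = 2.66 × 119 km/(119 km + 4.33 km) = 2.57 g cm⁻³.

2.57 g cm⁻³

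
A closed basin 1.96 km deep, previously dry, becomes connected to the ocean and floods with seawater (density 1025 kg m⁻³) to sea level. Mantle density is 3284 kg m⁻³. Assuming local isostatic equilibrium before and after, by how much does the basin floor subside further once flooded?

0.889 km

After flooding the water column is d + s deep. Its weight must equal the weight of mantle displaced by the extra subsidence s: (d + s) ρ_w = s ρ_m.
s = d ρ_w / (ρ_m − ρ_w) = 1.96 km × 1025/(3284 − 1025) = 0.889 km.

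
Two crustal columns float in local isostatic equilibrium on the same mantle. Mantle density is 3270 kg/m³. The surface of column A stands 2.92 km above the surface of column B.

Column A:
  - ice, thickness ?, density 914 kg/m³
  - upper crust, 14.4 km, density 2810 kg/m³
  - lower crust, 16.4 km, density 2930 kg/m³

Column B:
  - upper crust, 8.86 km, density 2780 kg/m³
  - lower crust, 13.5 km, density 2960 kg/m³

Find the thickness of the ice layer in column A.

Take the compensation level at the base of the deeper column (depth z_c below the surface of column A) and equate Σ ρ_i t_i down to z_c; mantle fills any gap and the z_c terms cancel.
Column A: x×914 + 14.4×2810 + 16.4×2930 + (z_c − 30.8 − x)×3270
Column B: 2.92×0 + 8.86×2780 + 13.5×2960 + (z_c − 2.92 − 22.36)×3270
The z_c×3270 term appears on both sides and cancels. Collect the known terms of each column as K = Σ(ρt)_known − 3270 × (depth of known layers): K_A = 88516 − 3270×30.8 = −12200; K_B = 64590.8 − 3270×(2.92 + 22.36) = −18074.8.
Balance: K_A − x×(3270 − 914) = K_B, so x = (K_A − K_B)/(3270 − 914) = 5874.8/2356 = 2.49 km.

2.49 km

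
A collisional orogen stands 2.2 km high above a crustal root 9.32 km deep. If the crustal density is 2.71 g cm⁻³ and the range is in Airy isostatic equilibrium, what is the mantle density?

3.35 g cm⁻³

Airy balance: ρ_c h = (ρ_m − ρ_c) r → ρ_m = ρ_c (1 + h/r).
ρ_m = 2.71 × (1 + 2.2 km/9.32 km) = 3.35 g cm⁻³.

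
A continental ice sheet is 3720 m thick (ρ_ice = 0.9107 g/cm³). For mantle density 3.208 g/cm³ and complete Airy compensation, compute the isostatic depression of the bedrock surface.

Balancing pressure at the compensation depth: the ice load ρ_ice t is balanced by mantle displaced below, ρ_m s.
s = t ρ_ice / ρ_m = 3720 m × 0.9107/3.208 = 1060 m.

1060 m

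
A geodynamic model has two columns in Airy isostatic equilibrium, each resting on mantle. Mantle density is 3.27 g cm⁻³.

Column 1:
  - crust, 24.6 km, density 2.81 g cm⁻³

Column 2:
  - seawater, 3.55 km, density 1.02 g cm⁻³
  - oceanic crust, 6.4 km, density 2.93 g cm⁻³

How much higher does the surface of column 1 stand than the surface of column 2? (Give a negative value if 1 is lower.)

0.352 km

For any compensation level in the mantle, the mantle terms cancel and isostasy reduces to e = (Σt_1 − Σt_2) − (Σ(ρt)_1 − Σ(ρt)_2) / ρ_m.
Σt_1 = 24.6 km; Σt_2 = 9.95 km; Σ(ρt)_1 = 69.126; Σ(ρt)_2 = 22.373 (in km·g cm⁻³).
e = (24.6 − 9.95) − (69.126 − 22.373) / 3.27 = 0.352 km.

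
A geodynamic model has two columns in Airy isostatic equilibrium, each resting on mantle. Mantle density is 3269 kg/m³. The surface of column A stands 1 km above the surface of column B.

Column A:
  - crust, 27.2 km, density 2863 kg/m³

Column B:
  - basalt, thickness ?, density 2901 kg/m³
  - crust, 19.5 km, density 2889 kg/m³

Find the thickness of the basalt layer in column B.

Take the compensation level at the base of the deeper column (depth z_c below the surface of column A) and equate Σ ρ_i t_i down to z_c; mantle fills any gap and the z_c terms cancel.
Column A: 27.2×2863 + (z_c − 27.2)×3269
Column B: 1×0 + x×2901 + 19.5×2889 + (z_c − 1 − 19.5 − x)×3269
The z_c×3269 term appears on both sides and cancels. Collect the known terms of each column as K = Σ(ρt)_known − 3269 × (depth of known layers): K_A = 77873.6 − 3269×27.2 = −11043.2; K_B = 56335.5 − 3269×(1 + 19.5) = −10679.
Balance: K_A = K_B − x×(3269 − 2901), so x = (K_B − K_A)/(3269 − 2901) = 364.2/368 = 0.99 km.

0.99 km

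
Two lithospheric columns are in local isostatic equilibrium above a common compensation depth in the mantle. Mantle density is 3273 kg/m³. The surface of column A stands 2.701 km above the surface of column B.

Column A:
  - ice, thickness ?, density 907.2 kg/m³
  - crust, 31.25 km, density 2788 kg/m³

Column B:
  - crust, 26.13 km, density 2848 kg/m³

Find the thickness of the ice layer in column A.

2.02 km

Take the compensation level at the base of the deeper column (depth z_c below the surface of column A) and equate Σ ρ_i t_i down to z_c; mantle fills any gap and the z_c terms cancel.
Column A: x×907.2 + 31.25×2788 + (z_c − 31.25 − x)×3273
Column B: 2.701×0 + 26.13×2848 + (z_c − 2.701 − 26.13)×3273
The z_c×3273 term appears on both sides and cancels. Collect the known terms of each column as K = Σ(ρt)_known − 3273 × (depth of known layers): K_A = 87125 − 3273×31.25 = −15156.25; K_B = 74418.24 − 3273×(2.701 + 26.13) = −19945.623.
Balance: K_A − x×(3273 − 907.2) = K_B, so x = (K_A − K_B)/(3273 − 907.2) = 4789.37/2365.8 = 2.02 km.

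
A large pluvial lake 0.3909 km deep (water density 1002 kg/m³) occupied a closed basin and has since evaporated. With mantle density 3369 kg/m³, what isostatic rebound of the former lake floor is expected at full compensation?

0.116 km

u = d ρ_w/ρ_m = 0.3909 km × 1002/3369 = 0.116 km.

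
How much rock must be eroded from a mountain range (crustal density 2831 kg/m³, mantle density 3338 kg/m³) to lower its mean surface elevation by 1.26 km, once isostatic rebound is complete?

Net drop Δ = e − u = e − e ρ_c/ρ_m = e (ρ_m − ρ_c)/ρ_m.
e = Δ ρ_m/(ρ_m − ρ_c) = 1.26 km × 3338/507 = 8.3 km.

8.3 km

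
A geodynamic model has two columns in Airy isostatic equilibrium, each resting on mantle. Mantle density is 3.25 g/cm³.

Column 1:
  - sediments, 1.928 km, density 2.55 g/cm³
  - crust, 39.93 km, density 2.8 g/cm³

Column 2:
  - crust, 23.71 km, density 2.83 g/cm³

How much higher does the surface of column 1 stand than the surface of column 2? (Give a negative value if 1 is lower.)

2.88 km

For any compensation level in the mantle, the mantle terms cancel and isostasy reduces to e = (Σt_1 − Σt_2) − (Σ(ρt)_1 − Σ(ρt)_2) / ρ_m.
Σt_1 = 41.858 km; Σt_2 = 23.71 km; Σ(ρt)_1 = 116.7204; Σ(ρt)_2 = 67.0993 (in km·g/cm³).
e = (41.858 − 23.71) − (116.7204 − 67.0993) / 3.25 = 2.88 km.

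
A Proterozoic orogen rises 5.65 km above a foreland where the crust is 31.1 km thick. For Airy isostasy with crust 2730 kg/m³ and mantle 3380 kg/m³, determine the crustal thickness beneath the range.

60.5 km

Root depth r = h ρ_c / (ρ_m − ρ_c) = 5.65 km × 2730 / 650 = 23.73 km.
Total thickness = T + h + r = 31.1 km + 5.65 km + 23.73 km = 60.5 km.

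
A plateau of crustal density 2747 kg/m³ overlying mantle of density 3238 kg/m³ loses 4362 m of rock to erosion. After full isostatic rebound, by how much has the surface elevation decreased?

661 m

Rebound u = e ρ_c/ρ_m = 4362 m × 2747/3238 = 3701 m.
Net surface drop = e − u = 4362 m − 3701 m = e (ρ_m − ρ_c)/ρ_m = 661 m.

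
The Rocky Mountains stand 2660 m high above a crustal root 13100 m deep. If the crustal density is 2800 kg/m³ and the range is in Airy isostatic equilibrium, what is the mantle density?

Airy balance: ρ_c h = (ρ_m − ρ_c) r → ρ_m = ρ_c (1 + h/r).
ρ_m = 2800 × (1 + 2660 m/13100 m) = 3370 kg/m³.

3370 kg/m³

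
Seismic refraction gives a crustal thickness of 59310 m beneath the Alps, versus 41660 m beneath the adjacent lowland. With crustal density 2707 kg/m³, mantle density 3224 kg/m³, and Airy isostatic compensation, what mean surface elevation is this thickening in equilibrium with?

Excess crust Δ = 59310 m − 41660 m = 17650 m, split between elevation h and root r with h + r = Δ.
Airy balance ρ_c h = (ρ_m − ρ_c) r gives r = h ρ_c/(ρ_m − ρ_c), so h (1 + ρ_c/(ρ_m − ρ_c)) = Δ, i.e. h = Δ (ρ_m − ρ_c)/ρ_m.
h = 17650 m × 517/3224 = 2830 m.

2830 m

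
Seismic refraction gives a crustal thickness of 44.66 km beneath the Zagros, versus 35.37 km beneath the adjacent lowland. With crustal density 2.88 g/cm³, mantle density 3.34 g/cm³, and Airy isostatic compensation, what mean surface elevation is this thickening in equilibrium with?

Excess crust Δ = 44.66 km − 35.37 km = 9.29 km, split between elevation h and root r with h + r = Δ.
Airy balance ρ_c h = (ρ_m − ρ_c) r gives r = h ρ_c/(ρ_m − ρ_c), so h (1 + ρ_c/(ρ_m − ρ_c)) = Δ, i.e. h = Δ (ρ_m − ρ_c)/ρ_m.
h = 9.29 km × 0.46/3.34 = 1.28 km.

1.28 km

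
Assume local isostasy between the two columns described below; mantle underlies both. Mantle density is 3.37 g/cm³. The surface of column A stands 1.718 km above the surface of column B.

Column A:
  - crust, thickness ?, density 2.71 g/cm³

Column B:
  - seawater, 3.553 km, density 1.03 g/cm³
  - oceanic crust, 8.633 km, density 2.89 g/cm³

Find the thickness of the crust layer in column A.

27.6 km

Take the compensation level at the base of the deeper column (depth z_c below the surface of column A) and equate Σ ρ_i t_i down to z_c; mantle fills any gap and the z_c terms cancel.
Column A: x×2.71 + (z_c − 0 − x)×3.37
Column B: 1.718×0 + 3.553×1.03 + 8.633×2.89 + (z_c − 1.718 − 12.186)×3.37
The z_c×3.37 term appears on both sides and cancels. Collect the known terms of each column as K = Σ(ρt)_known − 3.37 × (depth of known layers): K_A = 0 − 3.37×0 = 0; K_B = 28.60896 − 3.37×(1.718 + 12.186) = −18.24752.
Balance: K_A − x×(3.37 − 2.71) = K_B, so x = (K_A − K_B)/(3.37 − 2.71) = 18.2475/0.66 = 27.6 km.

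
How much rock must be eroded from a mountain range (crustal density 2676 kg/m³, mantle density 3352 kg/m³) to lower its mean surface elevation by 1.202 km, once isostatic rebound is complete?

Net drop Δ = e − u = e − e ρ_c/ρ_m = e (ρ_m − ρ_c)/ρ_m.
e = Δ ρ_m/(ρ_m − ρ_c) = 1.202 km × 3352/676 = 5.96 km.

5.96 km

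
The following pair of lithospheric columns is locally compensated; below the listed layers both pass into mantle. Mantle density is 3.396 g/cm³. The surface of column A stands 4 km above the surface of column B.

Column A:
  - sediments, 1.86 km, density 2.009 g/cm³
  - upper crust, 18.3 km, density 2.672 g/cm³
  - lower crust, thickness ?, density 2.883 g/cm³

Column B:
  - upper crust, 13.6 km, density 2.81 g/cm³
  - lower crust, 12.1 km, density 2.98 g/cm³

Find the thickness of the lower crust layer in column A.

Take the compensation level at the base of the deeper column (depth z_c below the surface of column A) and equate Σ ρ_i t_i down to z_c; mantle fills any gap and the z_c terms cancel.
Column A: 1.86×2.009 + 18.3×2.672 + x×2.883 + (z_c − 20.16 − x)×3.396
Column B: 4×0 + 13.6×2.81 + 12.1×2.98 + (z_c − 4 − 25.7)×3.396
The z_c×3.396 term appears on both sides and cancels. Collect the known terms of each column as K = Σ(ρt)_known − 3.396 × (depth of known layers): K_A = 52.63434 − 3.396×20.16 = −15.82902; K_B = 74.274 − 3.396×(4 + 25.7) = −26.5872.
Balance: K_A − x×(3.396 − 2.883) = K_B, so x = (K_A − K_B)/(3.396 − 2.883) = 10.7582/0.513 = 21 km.

21 km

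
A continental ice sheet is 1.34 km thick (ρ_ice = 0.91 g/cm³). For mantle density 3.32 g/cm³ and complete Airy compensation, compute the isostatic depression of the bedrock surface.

For local isostatic compensation: the ice load ρ_ice t is balanced by mantle displaced below, ρ_m s.
s = t ρ_ice / ρ_m = 1.34 km × 0.91/3.32 = 0.367 km.

0.367 km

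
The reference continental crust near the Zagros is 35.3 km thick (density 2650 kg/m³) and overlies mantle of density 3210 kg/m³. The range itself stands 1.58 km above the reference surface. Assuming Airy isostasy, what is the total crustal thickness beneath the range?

44.4 km

Root depth r = h ρ_c / (ρ_m − ρ_c) = 1.58 km × 2650 / 560 = 7.477 km.
Total thickness = T + h + r = 35.3 km + 1.58 km + 7.477 km = 44.4 km.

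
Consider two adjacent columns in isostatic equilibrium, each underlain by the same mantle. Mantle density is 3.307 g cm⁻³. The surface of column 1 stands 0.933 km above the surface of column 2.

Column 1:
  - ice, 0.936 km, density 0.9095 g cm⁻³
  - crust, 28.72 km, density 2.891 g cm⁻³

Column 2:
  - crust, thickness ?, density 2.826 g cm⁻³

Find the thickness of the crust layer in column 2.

23.1 km

Take the compensation level at the base of the deeper column (depth z_c below the surface of column 1) and equate Σ ρ_i t_i down to z_c; mantle fills any gap and the z_c terms cancel.
Column 1: 0.936×0.9095 + 28.72×2.891 + (z_c − 29.656)×3.307
Column 2: 0.933×0 + x×2.826 + (z_c − 0.933 − 0 − x)×3.307
The z_c×3.307 term appears on both sides and cancels. Collect the known terms of each column as K = Σ(ρt)_known − 3.307 × (depth of known layers): K_1 = 83.880812 − 3.307×29.656 = −14.19158; K_2 = 0 − 3.307×(0.933 + 0) = −3.085431.
Balance: K_1 = K_2 − x×(3.307 − 2.826), so x = (K_2 − K_1)/(3.307 − 2.826) = 11.1061/0.481 = 23.1 km.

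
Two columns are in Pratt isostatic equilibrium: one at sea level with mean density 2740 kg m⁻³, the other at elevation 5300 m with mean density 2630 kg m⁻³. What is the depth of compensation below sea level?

ρ_ref D = ρ (D + h) → D (ρ_ref − ρ) = ρ h.
D = ρ h/(ρ_ref − ρ) = 2630 × 5300 m/(2740 − 2630) = 127000 m.

127000 m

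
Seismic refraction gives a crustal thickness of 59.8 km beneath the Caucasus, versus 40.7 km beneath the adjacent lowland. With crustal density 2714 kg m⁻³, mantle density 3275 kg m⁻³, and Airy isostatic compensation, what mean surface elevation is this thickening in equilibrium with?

3.27 km

Excess crust Δ = 59.8 km − 40.7 km = 19.1 km, split between elevation h and root r with h + r = Δ.
Airy balance ρ_c h = (ρ_m − ρ_c) r gives r = h ρ_c/(ρ_m − ρ_c), so h (1 + ρ_c/(ρ_m − ρ_c)) = Δ, i.e. h = Δ (ρ_m − ρ_c)/ρ_m.
h = 19.1 km × 561/3275 = 3.27 km.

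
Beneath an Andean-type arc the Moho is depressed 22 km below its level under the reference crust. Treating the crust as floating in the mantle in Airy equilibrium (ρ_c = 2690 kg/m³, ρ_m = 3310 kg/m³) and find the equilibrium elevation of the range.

5.07 km

Equating mass per unit area of the two columns: ρ_c h = (ρ_m − ρ_c) r.
h = r (ρ_m − ρ_c) / ρ_c = 22 km × (3310 − 2690) / 2690 = 5.07 km.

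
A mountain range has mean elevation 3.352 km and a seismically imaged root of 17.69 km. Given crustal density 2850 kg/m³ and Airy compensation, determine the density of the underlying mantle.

3390 kg/m³

Airy balance: ρ_c h = (ρ_m − ρ_c) r → ρ_m = ρ_c (1 + h/r).
ρ_m = 2850 × (1 + 3.352 km/17.69 km) = 3390 kg/m³.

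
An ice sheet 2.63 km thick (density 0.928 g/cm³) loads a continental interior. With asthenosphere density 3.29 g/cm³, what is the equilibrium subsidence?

In Airy isostatic equilibrium: the ice load ρ_ice t is balanced by mantle displaced below, ρ_m s.
s = t ρ_ice / ρ_m = 2.63 km × 0.928/3.29 = 0.742 km.

0.742 km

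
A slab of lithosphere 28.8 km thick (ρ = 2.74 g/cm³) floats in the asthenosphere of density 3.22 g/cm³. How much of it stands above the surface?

4.29 km

Floating equilibrium: submerged depth d = t ρ_obj/ρ_fluid = 28.8 km × 2.74/3.22 = 24.51 km.
Freeboard = t − d = 28.8 km − 24.51 km = 4.29 km.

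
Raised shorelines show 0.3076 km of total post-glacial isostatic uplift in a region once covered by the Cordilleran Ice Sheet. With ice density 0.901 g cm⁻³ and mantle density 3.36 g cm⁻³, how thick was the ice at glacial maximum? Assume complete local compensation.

u = t ρ_ice/ρ_m → t = u ρ_m/ρ_ice = 0.3076 km × 3.36/0.901 = 1.15 km.

1.15 km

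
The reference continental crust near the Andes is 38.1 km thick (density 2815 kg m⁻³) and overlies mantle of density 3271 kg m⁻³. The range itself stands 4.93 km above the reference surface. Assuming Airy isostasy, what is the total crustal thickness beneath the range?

Root depth r = h ρ_c / (ρ_m − ρ_c) = 4.93 km × 2815 / 456 = 30.43 km.
Total thickness = T + h + r = 38.1 km + 4.93 km + 30.43 km = 73.5 km.

73.5 km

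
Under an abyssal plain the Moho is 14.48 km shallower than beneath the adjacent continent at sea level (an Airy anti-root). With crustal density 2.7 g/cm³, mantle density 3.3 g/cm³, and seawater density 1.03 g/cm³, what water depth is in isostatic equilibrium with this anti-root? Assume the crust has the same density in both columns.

Replacing a thickness d of crust by seawater at the top must be balanced by replacing crust with mantle at the base: d (ρ_c − ρ_w) = a (ρ_m − ρ_c).
d = a (ρ_m − ρ_c)/(ρ_c − ρ_w) = 14.48 km × 0.6/1.67 = 5.2 km.

5.2 km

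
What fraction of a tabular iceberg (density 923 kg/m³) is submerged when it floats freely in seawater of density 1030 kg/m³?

Submerged fraction = ρ_obj/ρ_fluid = 923/1030 = 89.6%.

89.6%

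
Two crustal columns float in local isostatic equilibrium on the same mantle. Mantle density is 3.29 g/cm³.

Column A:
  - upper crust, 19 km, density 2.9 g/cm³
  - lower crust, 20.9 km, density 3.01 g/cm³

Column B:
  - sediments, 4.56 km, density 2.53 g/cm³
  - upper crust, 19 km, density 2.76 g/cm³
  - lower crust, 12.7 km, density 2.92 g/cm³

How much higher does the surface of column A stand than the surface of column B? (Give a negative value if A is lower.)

For any compensation level in the mantle, the mantle terms cancel and isostasy reduces to e = (Σt_A − Σt_B) − (Σ(ρt)_A − Σ(ρt)_B) / ρ_m.
Σt_A = 39.9 km; Σt_B = 36.26 km; Σ(ρt)_A = 118.009; Σ(ρt)_B = 101.0608 (in km·g/cm³).
e = (39.9 − 36.26) − (118.009 − 101.0608) / 3.29 = −1.51 km.

−1.51 km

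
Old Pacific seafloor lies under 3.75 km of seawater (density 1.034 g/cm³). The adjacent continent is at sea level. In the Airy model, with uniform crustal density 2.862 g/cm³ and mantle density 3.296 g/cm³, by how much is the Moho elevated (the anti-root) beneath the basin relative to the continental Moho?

In Airy isostatic equilibrium: replacing crust with seawater at the top is compensated by replacing crust with mantle at the base: d (ρ_c − ρ_w) = a (ρ_m − ρ_c).
a = d (ρ_c − ρ_w)/(ρ_m − ρ_c) = 3.75 km × 1.828/0.434 = 15.8 km.

15.8 km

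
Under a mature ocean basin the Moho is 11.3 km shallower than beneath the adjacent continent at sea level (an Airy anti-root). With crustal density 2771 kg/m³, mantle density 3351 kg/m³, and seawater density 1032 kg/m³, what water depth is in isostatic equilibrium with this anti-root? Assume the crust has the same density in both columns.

Replacing a thickness d of crust by seawater at the top must be balanced by replacing crust with mantle at the base: d (ρ_c − ρ_w) = a (ρ_m − ρ_c).
d = a (ρ_m − ρ_c)/(ρ_c − ρ_w) = 11.3 km × 580/1739 = 3.77 km.

3.77 km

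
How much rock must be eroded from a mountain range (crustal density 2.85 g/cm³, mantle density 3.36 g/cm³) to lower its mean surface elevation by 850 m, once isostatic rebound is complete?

5600 m

Net drop Δ = e − u = e − e ρ_c/ρ_m = e (ρ_m − ρ_c)/ρ_m.
e = Δ ρ_m/(ρ_m − ρ_c) = 850 m × 3.36/0.51 = 5600 m.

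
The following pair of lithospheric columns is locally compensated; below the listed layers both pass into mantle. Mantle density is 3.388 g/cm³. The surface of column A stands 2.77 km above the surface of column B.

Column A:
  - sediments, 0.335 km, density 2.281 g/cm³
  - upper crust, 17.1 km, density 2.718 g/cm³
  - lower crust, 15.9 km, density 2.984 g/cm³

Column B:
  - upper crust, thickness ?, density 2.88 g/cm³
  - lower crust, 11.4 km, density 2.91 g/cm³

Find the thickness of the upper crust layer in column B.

6.73 km

Take the compensation level at the base of the deeper column (depth z_c below the surface of column A) and equate Σ ρ_i t_i down to z_c; mantle fills any gap and the z_c terms cancel.
Column A: 0.335×2.281 + 17.1×2.718 + 15.9×2.984 + (z_c − 33.335)×3.388
Column B: 2.77×0 + x×2.88 + 11.4×2.91 + (z_c − 2.77 − 11.4 − x)×3.388
The z_c×3.388 term appears on both sides and cancels. Collect the known terms of each column as K = Σ(ρt)_known − 3.388 × (depth of known layers): K_A = 94.687535 − 3.388×33.335 = −18.251445; K_B = 33.174 − 3.388×(2.77 + 11.4) = −14.83396.
Balance: K_A = K_B − x×(3.388 − 2.88), so x = (K_B − K_A)/(3.388 − 2.88) = 3.41748/0.508 = 6.73 km.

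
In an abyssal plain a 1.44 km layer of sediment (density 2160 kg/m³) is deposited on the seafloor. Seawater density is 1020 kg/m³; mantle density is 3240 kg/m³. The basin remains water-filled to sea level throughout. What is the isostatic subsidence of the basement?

Submarine loading: the sediment displaces seawater, and the subsidence is in turn flooded, so s (ρ_m − ρ_w) = t (ρ_sed − ρ_w).
s = 1.44 km × (2160 − 1020) / (3240 − 1020) = 0.739 km.

0.739 km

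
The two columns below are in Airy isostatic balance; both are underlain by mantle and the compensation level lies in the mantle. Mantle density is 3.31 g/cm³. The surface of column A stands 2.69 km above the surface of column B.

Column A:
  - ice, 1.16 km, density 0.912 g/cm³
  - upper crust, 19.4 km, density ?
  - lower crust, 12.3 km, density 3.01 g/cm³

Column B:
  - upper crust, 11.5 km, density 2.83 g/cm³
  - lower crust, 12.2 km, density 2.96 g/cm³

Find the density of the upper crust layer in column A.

2.68 g/cm³

Take the compensation level at the base of the deeper column (depth z_c below the surface of column A) and equate Σ ρ_i t_i down to z_c; mantle fills any gap and the z_c terms cancel.
Column A: 1.16×0.912 + 19.4×ρ + 12.3×3.01 + (z_c − 32.86)×3.31
Column B: 2.69×0 + 11.5×2.83 + 12.2×2.96 + (z_c − 2.69 − 23.7)×3.31
The z_c×3.31 term appears on both sides and cancels. Collect the known terms of each column as K = Σ(ρt)_known − 3.31 × (depth of known layers): K_A = 38.08092 − 3.31×32.86 = −70.68568; K_B = 68.657 − 3.31×(2.69 + 23.7) = −18.6939.
Balance: K_A + 19.4×ρ = K_B, so ρ = (K_B − K_A)/19.4 = 51.9918/19.4 = 2.68 g/cm³.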